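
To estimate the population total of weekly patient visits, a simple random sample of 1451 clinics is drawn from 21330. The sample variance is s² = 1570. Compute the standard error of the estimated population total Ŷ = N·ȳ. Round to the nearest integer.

21419

Var(Ŷ) = N²·Var(ȳ) = N²·(1 − n/N)·s²/n.
f = 1451/21330 = 0.06802625; Var(ȳ) = 0.93197375·1570/1451 = 1.0084072.
Var(Ŷ) = 21330² · 1.0084072 = 4.5879391 × 10^8.
SE(Ŷ) = √(4.5879391 × 10^8) = 21419.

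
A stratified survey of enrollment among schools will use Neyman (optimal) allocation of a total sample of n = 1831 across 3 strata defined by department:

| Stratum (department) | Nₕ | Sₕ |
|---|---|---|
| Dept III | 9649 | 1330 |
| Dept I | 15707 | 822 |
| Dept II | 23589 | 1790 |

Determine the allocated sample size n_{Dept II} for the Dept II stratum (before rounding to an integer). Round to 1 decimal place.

Neyman allocation: nₕ = n·NₕSₕ / Σⱼ NⱼSⱼ.
Σ NⱼSⱼ = 9649·1330 + 15707·822 + 23589·1790 = 6.7968634 × 10^7.
n_{Dept II} = 1831·23589·1790 / (6.7968634 × 10^7) = 1137.5.

1137.5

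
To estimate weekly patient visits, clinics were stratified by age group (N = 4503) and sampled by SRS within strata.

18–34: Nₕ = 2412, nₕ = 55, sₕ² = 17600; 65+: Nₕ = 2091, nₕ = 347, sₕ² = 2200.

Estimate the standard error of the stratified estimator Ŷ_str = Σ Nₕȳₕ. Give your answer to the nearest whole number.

Var(Ŷ_str) = Σₕ Nₕ²(1 − fₕ)sₕ²/nₕ.
18–34: 2412²·(1 − 55/2412)·17600/55 = 1.8192269 × 10^9.
65+: 2091²·(1 − 347/2091)·2200/347 = 2.3120314 × 10^7.
Sum = 1.8423472 × 10^9.
SE = √(1.8423472 × 10^9) = 42923.

42923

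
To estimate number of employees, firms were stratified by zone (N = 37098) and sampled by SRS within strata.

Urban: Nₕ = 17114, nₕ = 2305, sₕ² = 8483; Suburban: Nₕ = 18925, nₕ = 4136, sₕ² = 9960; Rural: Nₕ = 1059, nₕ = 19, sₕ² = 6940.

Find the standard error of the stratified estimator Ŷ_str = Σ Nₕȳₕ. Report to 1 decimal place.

Var(Ŷ_str) = Σₕ Nₕ²(1 − fₕ)sₕ²/nₕ.
Urban: 17114²·(1 − 2305/17114)·8483/2305 = 9.3272968 × 10^8.
Suburban: 18925²·(1 − 4136/18925)·9960/4136 = 6.7399008 × 10^8.
Rural: 1059²·(1 − 19/1059)·6940/19 = 4.0228623 × 10^8.
Sum = 2.009006 × 10^9.
SE = √(2.009006 × 10^9) = 44821.9.

44821.9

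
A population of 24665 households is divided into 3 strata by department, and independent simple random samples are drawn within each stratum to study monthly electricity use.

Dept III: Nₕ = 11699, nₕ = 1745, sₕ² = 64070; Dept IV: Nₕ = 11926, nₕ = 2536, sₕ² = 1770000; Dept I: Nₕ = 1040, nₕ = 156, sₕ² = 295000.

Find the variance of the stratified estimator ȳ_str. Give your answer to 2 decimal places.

Var(ȳ_str) = Σₕ Wₕ²(1 − fₕ)sₕ²/nₕ with Wₕ = Nₕ/N, N = 24665.
Dept III: Wₕ = 0.47431583; term = 0.47431583²·(1 − 0.14915805)·64070/1745 = 7.028189.
Dept IV: Wₕ = 0.48351916; term = 0.48351916²·(1 − 0.21264464)·1770000/2536 = 128.47605.
Dept I: Wₕ = 0.04216501; term = 0.04216501²·(1 − 0.15000000)·295000/156 = 2.8577273.
Sum = 138.36197.

138.36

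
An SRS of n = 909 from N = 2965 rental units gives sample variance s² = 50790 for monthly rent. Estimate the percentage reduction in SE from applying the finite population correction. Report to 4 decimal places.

16.7280

f = n/N = 909/2965 = 0.30657673.
SE_no-fpc = √(s²/n) = 7.4749306; SE_fpc = √((1−f)s²/n) = 6.2245272.
Ratio = √(1−f) = 0.83272040. Reduction = 100·(1 − 0.83272040) = 16.7280%.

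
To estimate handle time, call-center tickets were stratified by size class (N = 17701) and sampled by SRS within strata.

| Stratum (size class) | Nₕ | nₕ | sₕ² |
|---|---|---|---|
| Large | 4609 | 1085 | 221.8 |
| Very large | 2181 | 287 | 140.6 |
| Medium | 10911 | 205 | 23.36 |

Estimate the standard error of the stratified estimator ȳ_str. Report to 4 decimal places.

Var(ȳ_str) = Σₕ Wₕ²(1 − fₕ)sₕ²/nₕ with Wₕ = Nₕ/N, N = 17701.
Large: Wₕ = 0.26038077; term = 0.26038077²·(1 − 0.23540898)·221.8/1085 = 0.010596899.
Very large: Wₕ = 0.12321338; term = 0.12321338²·(1 − 0.13159101)·140.6/287 = 0.0064586754.
Medium: Wₕ = 0.61640585; term = 0.61640585²·(1 − 0.01878838)·23.36/205 = 0.042482999.
Sum = 0.059538573.
SE = √(0.059538573) = 0.2440.

0.2440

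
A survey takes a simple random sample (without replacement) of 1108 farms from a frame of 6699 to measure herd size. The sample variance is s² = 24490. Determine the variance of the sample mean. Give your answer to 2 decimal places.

18.45

Under SRS without replacement, Var(ȳ) = (1 − f)·s²/n with f = n/N = 1108/6699 = 0.16539782.
Var(ȳ) = (1 − 0.16539782)·24490/1108 = 0.83460218·22.102888 = 18.447119.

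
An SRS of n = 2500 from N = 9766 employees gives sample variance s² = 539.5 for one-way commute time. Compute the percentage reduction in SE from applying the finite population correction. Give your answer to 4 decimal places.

f = n/N = 2500/9766 = 0.25599017.
SE_no-fpc = √(s²/n) = 0.46454279; SE_fpc = √((1−f)s²/n) = 0.40069605.
Ratio = √(1−f) = 0.86256004. Reduction = 100·(1 − 0.86256004) = 13.7440%.

13.7440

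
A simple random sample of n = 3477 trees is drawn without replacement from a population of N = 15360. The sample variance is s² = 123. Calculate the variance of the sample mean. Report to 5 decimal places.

0.02737

Under SRS without replacement, Var(ȳ) = (1 − f)·s²/n with f = n/N = 3477/15360 = 0.22636719.
Var(ȳ) = (1 − 0.22636719)·123/3477 = 0.77363281·0.035375324 = 0.027367511.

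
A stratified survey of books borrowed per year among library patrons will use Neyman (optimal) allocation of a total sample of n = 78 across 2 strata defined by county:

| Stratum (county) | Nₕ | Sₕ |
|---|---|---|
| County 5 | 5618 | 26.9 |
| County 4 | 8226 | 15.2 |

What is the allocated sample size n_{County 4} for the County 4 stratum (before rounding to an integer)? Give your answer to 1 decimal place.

Neyman allocation: nₕ = n·NₕSₕ / Σⱼ NⱼSⱼ.
Σ NⱼSⱼ = 5618·26.9 + 8226·15.2 = 276159.4.
n_{County 4} = 78·8226·15.2 / 276159.4 = 35.3.

35.3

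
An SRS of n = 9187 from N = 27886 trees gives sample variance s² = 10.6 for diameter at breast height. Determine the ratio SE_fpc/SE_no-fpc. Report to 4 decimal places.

0.8189

f = n/N = 9187/27886 = 0.32944847.
SE_no-fpc = √(s²/n) = 0.033967695; SE_fpc = √((1−f)s²/n) = 0.027815198.
Ratio = √(1−f) = 0.81887211.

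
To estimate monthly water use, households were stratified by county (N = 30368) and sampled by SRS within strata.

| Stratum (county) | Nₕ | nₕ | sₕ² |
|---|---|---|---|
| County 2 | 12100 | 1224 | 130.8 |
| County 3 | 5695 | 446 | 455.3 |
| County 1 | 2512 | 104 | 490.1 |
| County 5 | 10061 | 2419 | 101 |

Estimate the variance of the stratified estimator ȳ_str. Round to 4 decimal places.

0.0827

Var(ȳ_str) = Σₕ Wₕ²(1 − fₕ)sₕ²/nₕ with Wₕ = Nₕ/N, N = 30368.
County 2: Wₕ = 0.39844573; term = 0.39844573²·(1 − 0.10115702)·130.8/1224 = 0.015249251.
County 3: Wₕ = 0.18753293; term = 0.18753293²·(1 − 0.07831431)·455.3/446 = 0.033090301.
County 1: Wₕ = 0.08271865; term = 0.08271865²·(1 − 0.04140127)·490.1/104 = 0.030909722.
County 5: Wₕ = 0.33130269; term = 0.33130269²·(1 − 0.24043336)·101/2419 = 0.0034809782.
Sum = 0.082730252.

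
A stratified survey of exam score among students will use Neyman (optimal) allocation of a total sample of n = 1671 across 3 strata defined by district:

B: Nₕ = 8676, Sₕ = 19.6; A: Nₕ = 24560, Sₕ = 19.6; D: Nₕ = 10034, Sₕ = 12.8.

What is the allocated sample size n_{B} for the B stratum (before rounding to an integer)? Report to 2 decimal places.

Neyman allocation: nₕ = n·NₕSₕ / Σⱼ NⱼSⱼ.
Σ NⱼSⱼ = 8676·19.6 + 24560·19.6 + 10034·12.8 = 779860.8.
n_{B} = 1671·8676·19.6 / 779860.8 = 364.36.

364.36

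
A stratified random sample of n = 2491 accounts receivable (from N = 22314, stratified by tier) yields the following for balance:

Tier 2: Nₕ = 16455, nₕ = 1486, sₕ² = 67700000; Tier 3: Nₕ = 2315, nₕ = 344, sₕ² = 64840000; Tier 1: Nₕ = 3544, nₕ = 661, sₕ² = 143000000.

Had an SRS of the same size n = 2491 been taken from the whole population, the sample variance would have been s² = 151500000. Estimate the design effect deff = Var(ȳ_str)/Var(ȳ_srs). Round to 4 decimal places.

Var(ȳ_str) = Σ Wₕ²(1−fₕ)sₕ²/nₕ with Wₕ = Nₕ/22314:
  Tier 2: (16455/22314)²·(1−1486/16455)·67700000/1486 = 22537.497
  Tier 3: (2315/22314)²·(1−344/2315)·64840000/344 = 1727.2982
  Tier 1: (3544/22314)²·(1−661/3544)·143000000/661 = 4439.3366
  → Var(ȳ_str) = 28704.132.
Var(ȳ_srs) = (1 − 2491/22314)·151500000/2491 = 54029.489.
deff = 28704.132 / 54029.489 = 0.5313.

0.5313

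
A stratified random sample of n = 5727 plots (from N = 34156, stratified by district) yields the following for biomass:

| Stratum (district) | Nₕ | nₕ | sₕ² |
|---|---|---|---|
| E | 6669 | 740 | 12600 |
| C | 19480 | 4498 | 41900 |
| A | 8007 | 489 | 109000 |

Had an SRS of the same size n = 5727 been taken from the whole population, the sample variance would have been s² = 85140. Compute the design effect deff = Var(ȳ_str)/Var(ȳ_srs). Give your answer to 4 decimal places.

1.1645

Var(ȳ_str) = Σ Wₕ²(1−fₕ)sₕ²/nₕ with Wₕ = Nₕ/34156:
  E: (6669/34156)²·(1−740/6669)·12600/740 = 0.57709456
  C: (19480/34156)²·(1−4498/19480)·41900/4498 = 2.3303401
  A: (8007/34156)²·(1−489/8007)·109000/489 = 11.501534
  → Var(ȳ_str) = 14.408969.
Var(ȳ_srs) = (1 − 5727/34156)·85140/5727 = 12.373742.
deff = 14.408969 / 12.373742 = 1.1645.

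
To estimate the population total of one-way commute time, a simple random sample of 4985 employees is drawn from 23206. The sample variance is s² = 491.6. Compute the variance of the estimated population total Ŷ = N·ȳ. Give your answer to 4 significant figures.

Var(Ŷ) = N²·Var(ȳ) = N²·(1 − n/N)·s²/n.
f = 4985/23206 = 0.21481513; Var(ȳ) = 0.78518487·491.6/4985 = 0.077431671.
Var(Ŷ) = 23206² · 0.077431671 = 4.1698382 × 10^7.

4.170 × 10^7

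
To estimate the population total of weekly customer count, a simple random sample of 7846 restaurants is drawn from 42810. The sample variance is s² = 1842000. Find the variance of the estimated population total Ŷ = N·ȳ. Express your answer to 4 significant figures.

Var(Ŷ) = N²·Var(ȳ) = N²·(1 − n/N)·s²/n.
f = 7846/42810 = 0.18327494; Var(ȳ) = 0.81672506·1842000/7846 = 191.74198.
Var(Ŷ) = 42810² · 191.74198 = 3.5140478 × 10^11.

3.514 × 10^11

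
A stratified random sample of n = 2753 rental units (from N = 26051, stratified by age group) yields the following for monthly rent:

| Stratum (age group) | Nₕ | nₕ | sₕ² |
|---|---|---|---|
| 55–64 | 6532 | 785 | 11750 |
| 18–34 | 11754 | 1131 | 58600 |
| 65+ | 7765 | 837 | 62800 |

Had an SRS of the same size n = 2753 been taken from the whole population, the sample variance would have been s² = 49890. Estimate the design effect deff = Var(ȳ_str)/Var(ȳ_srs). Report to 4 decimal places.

1.0062

Var(ȳ_str) = Σ Wₕ²(1−fₕ)sₕ²/nₕ with Wₕ = Nₕ/26051:
  55–64: (6532/26051)²·(1−785/6532)·11750/785 = 0.8279551
  18–34: (11754/26051)²·(1−1131/11754)·58600/1131 = 9.5327693
  65+: (7765/26051)²·(1−837/7765)·62800/837 = 5.9475038
  → Var(ȳ_str) = 16.308228.
Var(ȳ_srs) = (1 − 2753/26051)·49890/2753 = 16.206959.
deff = 16.308228 / 16.206959 = 1.0062.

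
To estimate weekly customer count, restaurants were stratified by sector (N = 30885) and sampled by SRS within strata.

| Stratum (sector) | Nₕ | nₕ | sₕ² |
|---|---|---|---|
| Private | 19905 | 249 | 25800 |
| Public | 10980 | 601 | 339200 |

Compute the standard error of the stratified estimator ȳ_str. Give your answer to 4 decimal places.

10.4847

Var(ȳ_str) = Σₕ Wₕ²(1 − fₕ)sₕ²/nₕ with Wₕ = Nₕ/N, N = 30885.
Private: Wₕ = 0.64448762; term = 0.64448762²·(1 − 0.01250942)·25800/249 = 42.499368.
Public: Wₕ = 0.35551238; term = 0.35551238²·(1 − 0.05473588)·339200/601 = 67.42858.
Sum = 109.92795.
SE = √(109.92795) = 10.4847.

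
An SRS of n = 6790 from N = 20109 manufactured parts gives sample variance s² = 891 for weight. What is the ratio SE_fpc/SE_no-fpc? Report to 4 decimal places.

f = n/N = 6790/20109 = 0.33765975.
SE_no-fpc = √(s²/n) = 0.36224631; SE_fpc = √((1−f)s²/n) = 0.29481158.
Ratio = √(1−f) = 0.81384289.

0.8138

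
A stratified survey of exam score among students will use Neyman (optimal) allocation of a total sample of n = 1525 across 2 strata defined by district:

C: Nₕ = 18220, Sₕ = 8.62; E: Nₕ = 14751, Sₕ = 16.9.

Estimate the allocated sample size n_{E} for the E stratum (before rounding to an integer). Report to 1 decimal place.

935.6

Neyman allocation: nₕ = n·NₕSₕ / Σⱼ NⱼSⱼ.
Σ NⱼSⱼ = 18220·8.62 + 14751·16.9 = 406348.3.
n_{E} = 1525·14751·16.9 / 406348.3 = 935.6.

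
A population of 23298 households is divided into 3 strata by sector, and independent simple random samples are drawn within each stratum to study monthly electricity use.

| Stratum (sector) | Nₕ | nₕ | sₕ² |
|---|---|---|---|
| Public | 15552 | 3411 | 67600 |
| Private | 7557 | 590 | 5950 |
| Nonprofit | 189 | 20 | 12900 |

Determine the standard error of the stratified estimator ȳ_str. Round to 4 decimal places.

Var(ȳ_str) = Σₕ Wₕ²(1 − fₕ)sₕ²/nₕ with Wₕ = Nₕ/N, N = 23298.
Public: Wₕ = 0.66752511; term = 0.66752511²·(1 − 0.21932870)·67600/3411 = 6.8939543.
Private: Wₕ = 0.32436261; term = 0.32436261²·(1 − 0.07807331)·5950/590 = 0.97818929.
Nonprofit: Wₕ = 0.00811228; term = 0.00811228²·(1 − 0.10582011)·12900/20 = 0.03795517.
Sum = 7.9100988.
SE = √(7.9100988) = 2.8125.

2.8125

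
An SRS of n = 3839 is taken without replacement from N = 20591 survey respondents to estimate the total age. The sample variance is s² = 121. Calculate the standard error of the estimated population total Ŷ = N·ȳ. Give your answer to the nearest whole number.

3297

Var(Ŷ) = N²·Var(ȳ) = N²·(1 − n/N)·s²/n.
f = 3839/20591 = 0.18644068; Var(ȳ) = 0.81355932·121/3839 = 0.025642271.
Var(Ŷ) = 20591² · 0.025642271 = 1.0872048 × 10^7.
SE(Ŷ) = √(1.0872048 × 10^7) = 3297.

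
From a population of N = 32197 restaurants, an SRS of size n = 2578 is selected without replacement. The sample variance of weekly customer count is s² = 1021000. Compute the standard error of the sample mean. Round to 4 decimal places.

Under SRS without replacement, Var(ȳ) = (1 − f)·s²/n with f = n/N = 2578/32197 = 0.08006957.
Var(ȳ) = (1 − 0.08006957)·1021000/2578 = 0.91993043·396.04344 = 364.33242.
SE(ȳ) = √(364.33242) = 19.0875.

19.0875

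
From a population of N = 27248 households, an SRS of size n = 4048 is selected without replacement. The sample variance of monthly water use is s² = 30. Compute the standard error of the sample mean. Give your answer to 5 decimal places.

Under SRS without replacement, Var(ȳ) = (1 − f)·s²/n with f = n/N = 4048/27248 = 0.14856136.
Var(ȳ) = (1 − 0.14856136)·30/4048 = 0.85143864·0.0074110672 = 0.006310069.
SE(ȳ) = √(0.006310069) = 0.07944.

0.07944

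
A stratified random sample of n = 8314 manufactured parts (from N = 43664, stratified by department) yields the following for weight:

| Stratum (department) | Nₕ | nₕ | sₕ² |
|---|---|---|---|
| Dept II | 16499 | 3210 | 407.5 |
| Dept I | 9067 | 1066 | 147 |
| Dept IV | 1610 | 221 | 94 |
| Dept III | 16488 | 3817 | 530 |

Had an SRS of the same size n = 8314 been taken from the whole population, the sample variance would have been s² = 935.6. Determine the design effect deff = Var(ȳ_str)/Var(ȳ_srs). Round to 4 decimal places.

0.3903

Var(ȳ_str) = Σ Wₕ²(1−fₕ)sₕ²/nₕ with Wₕ = Nₕ/43664:
  Dept II: (16499/43664)²·(1−3210/16499)·407.5/3210 = 0.014599079
  Dept I: (9067/43664)²·(1−1066/9067)·147/1066 = 0.0052471198
  Dept IV: (1610/43664)²·(1−221/1610)·94/221 = 4.9890363 × 10^-4
  Dept III: (16488/43664)²·(1−3817/16488)·530/3817 = 0.015215476
  → Var(ȳ_str) = 0.035560578.
Var(ȳ_srs) = (1 − 8314/43664)·935.6/8314 = 0.091105814.
deff = 0.035560578 / 0.091105814 = 0.3903.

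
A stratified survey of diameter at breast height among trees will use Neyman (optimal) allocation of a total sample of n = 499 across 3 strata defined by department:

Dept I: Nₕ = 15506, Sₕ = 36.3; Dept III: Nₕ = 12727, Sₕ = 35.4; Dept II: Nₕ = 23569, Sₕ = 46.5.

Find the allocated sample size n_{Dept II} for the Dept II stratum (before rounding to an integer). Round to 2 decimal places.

259.26

Neyman allocation: nₕ = n·NₕSₕ / Σⱼ NⱼSⱼ.
Σ NⱼSⱼ = 15506·36.3 + 12727·35.4 + 23569·46.5 = 2.1093621 × 10^6.
n_{Dept II} = 499·23569·46.5 / (2.1093621 × 10^6) = 259.26.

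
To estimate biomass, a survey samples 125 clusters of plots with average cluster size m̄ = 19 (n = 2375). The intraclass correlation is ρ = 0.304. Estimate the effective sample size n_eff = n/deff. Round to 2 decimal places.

deff = 1 + (19 − 1)·0.304 = 1 + 5.472 = 6.472.
n_eff = 2375 / 6.472 = 366.97.

366.97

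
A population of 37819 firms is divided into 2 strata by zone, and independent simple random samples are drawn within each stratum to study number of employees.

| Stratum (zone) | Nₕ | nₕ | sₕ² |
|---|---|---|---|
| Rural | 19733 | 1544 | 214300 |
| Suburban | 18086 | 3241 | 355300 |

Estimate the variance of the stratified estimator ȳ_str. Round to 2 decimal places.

55.41

Var(ȳ_str) = Σₕ Wₕ²(1 − fₕ)sₕ²/nₕ with Wₕ = Nₕ/N, N = 37819.
Rural: Wₕ = 0.52177477; term = 0.52177477²·(1 − 0.07824456)·214300/1544 = 34.830261.
Suburban: Wₕ = 0.47822523; term = 0.47822523²·(1 − 0.17919938)·355300/3241 = 20.578742.
Sum = 55.409003.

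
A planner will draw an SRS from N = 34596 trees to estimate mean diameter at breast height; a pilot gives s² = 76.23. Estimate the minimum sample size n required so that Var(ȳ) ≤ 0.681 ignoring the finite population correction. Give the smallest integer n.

Without fpc, n₀ = s²/D = 76.23/0.681 = 111.9383.
Rounding up, n = 112.

112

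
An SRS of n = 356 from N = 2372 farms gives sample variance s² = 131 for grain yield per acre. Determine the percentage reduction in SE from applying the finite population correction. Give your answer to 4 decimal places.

f = n/N = 356/2372 = 0.15008432.
SE_no-fpc = √(s²/n) = 0.60661151; SE_fpc = √((1−f)s²/n) = 0.55924044.
Ratio = √(1−f) = 0.92190872. Reduction = 100·(1 − 0.92190872) = 7.8091%.

7.8091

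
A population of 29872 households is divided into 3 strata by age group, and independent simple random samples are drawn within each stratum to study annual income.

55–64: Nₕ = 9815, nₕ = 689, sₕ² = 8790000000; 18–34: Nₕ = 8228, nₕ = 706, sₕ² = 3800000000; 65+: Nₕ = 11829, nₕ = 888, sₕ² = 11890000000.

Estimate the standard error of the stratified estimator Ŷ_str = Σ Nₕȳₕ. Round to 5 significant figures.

5.6646 × 10^7

Var(Ŷ_str) = Σₕ Nₕ²(1 − fₕ)sₕ²/nₕ.
55–64: 9815²·(1 − 689/9815)·8790000000/689 = 1.1427216 × 10^15.
18–34: 8228²·(1 − 706/8228)·3800000000/706 = 3.3312445 × 10^14.
65+: 11829²·(1 − 888/11829)·11890000000/888 = 1.7329017 × 10^15.
Sum = 3.2087478 × 10^15.
SE = √(3.2087478 × 10^15) = 5.6646 × 10^7.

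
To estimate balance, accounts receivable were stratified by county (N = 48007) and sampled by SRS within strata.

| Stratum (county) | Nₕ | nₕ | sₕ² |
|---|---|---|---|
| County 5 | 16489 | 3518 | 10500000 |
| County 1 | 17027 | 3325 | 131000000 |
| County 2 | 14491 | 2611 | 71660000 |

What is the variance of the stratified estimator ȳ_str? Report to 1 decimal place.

Var(ȳ_str) = Σₕ Wₕ²(1 − fₕ)sₕ²/nₕ with Wₕ = Nₕ/N, N = 48007.
County 5: Wₕ = 0.34347074; term = 0.34347074²·(1 − 0.21335436)·10500000/3518 = 276.98236.
County 1: Wₕ = 0.35467744; term = 0.35467744²·(1 − 0.19527809)·131000000/3325 = 3988.344.
County 2: Wₕ = 0.30185181; term = 0.30185181²·(1 − 0.18018080)·71660000/2611 = 2050.1026.
Sum = 6315.429.

6315.4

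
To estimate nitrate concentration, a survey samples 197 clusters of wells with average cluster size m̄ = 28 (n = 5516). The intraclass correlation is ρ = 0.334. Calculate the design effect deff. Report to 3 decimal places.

deff = 1 + (28 − 1)·0.334 = 1 + 9.018 = 10.018.

10.018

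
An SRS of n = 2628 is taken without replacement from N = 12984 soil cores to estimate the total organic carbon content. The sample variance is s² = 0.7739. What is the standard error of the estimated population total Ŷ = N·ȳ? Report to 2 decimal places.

Var(Ŷ) = N²·Var(ȳ) = N²·(1 − n/N)·s²/n.
f = 2628/12984 = 0.20240296; Var(ȳ) = 0.79759704·0.7739/2628 = 2.3487837 × 10^-4.
Var(Ŷ) = 12984² · (2.3487837 × 10^-4) = 39596.795.
SE(Ŷ) = √(39596.795) = 198.99.

198.99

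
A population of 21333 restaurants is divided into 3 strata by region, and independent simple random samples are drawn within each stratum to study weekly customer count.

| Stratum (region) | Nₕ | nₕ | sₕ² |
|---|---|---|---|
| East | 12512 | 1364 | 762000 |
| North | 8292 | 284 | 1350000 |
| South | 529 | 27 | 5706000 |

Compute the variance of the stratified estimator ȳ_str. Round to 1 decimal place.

Var(ȳ_str) = Σₕ Wₕ²(1 − fₕ)sₕ²/nₕ with Wₕ = Nₕ/N, N = 21333.
East: Wₕ = 0.58650916; term = 0.58650916²·(1 − 0.10901535)·762000/1364 = 171.22234.
North: Wₕ = 0.38869357; term = 0.38869357²·(1 − 0.03424988)·1350000/284 = 693.57738.
South: Wₕ = 0.02479726; term = 0.02479726²·(1 − 0.05103970)·5706000/27 = 123.31716.
Sum = 988.11688.

988.1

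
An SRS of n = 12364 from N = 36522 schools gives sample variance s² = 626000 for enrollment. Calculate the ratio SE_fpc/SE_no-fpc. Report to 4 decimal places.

0.8133

f = n/N = 12364/36522 = 0.33853568.
SE_no-fpc = √(s²/n) = 7.1155368; SE_fpc = √((1−f)s²/n) = 5.7870986.
Ratio = √(1−f) = 0.81330457.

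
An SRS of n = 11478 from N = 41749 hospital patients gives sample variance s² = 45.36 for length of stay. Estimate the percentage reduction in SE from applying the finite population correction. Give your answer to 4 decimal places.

f = n/N = 11478/41749 = 0.27492874.
SE_no-fpc = √(s²/n) = 0.062864203; SE_fpc = √((1−f)s²/n) = 0.05352957.
Ratio = √(1−f) = 0.85151116. Reduction = 100·(1 − 0.85151116) = 14.8489%.

14.8489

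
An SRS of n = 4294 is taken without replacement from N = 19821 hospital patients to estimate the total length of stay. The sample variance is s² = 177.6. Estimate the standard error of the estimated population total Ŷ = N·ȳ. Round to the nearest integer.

Var(Ŷ) = N²·Var(ȳ) = N²·(1 − n/N)·s²/n.
f = 4294/19821 = 0.21663892; Var(ȳ) = 0.78336108·177.6/4294 = 0.032399844.
Var(Ŷ) = 19821² · 0.032399844 = 1.2728993 × 10^7.
SE(Ŷ) = √(1.2728993 × 10^7) = 3568.

3568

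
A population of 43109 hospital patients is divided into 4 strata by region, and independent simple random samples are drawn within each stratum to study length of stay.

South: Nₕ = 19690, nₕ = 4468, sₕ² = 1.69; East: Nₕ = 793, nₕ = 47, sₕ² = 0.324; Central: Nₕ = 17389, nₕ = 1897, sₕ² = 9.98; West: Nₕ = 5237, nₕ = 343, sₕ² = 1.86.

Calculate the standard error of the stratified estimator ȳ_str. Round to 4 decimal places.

0.0300

Var(ȳ_str) = Σₕ Wₕ²(1 − fₕ)sₕ²/nₕ with Wₕ = Nₕ/N, N = 43109.
South: Wₕ = 0.45674917; term = 0.45674917²·(1 − 0.22691722)·1.69/4468 = 6.1003545 × 10^-5.
East: Wₕ = 0.01839523; term = 0.01839523²·(1 − 0.05926860)·0.324/47 = 2.1944378 × 10^-6.
Central: Wₕ = 0.40337285; term = 0.40337285²·(1 − 0.10909195)·9.98/1897 = 7.6262214 × 10^-4.
West: Wₕ = 0.12148275; term = 0.12148275²·(1 − 0.06549551)·1.86/343 = 7.4787577 × 10^-5.
Sum = 9.006077 × 10^-4.
SE = √(9.006077 × 10^-4) = 0.0300.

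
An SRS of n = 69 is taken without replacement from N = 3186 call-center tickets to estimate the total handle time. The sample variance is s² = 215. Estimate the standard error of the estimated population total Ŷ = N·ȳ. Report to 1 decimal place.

Var(Ŷ) = N²·Var(ȳ) = N²·(1 − n/N)·s²/n.
f = 69/3186 = 0.02165725; Var(ȳ) = 0.97834275·215/69 = 3.0484593.
Var(Ŷ) = 3186² · 3.0484593 = 3.0943679 × 10^7.
SE(Ŷ) = √(3.0943679 × 10^7) = 5562.7.

5562.7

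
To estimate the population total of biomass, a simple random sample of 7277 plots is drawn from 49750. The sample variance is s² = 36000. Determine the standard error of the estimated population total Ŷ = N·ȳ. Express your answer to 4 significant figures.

Var(Ŷ) = N²·Var(ȳ) = N²·(1 − n/N)·s²/n.
f = 7277/49750 = 0.14627136; Var(ȳ) = 0.85372864·36000/7277 = 4.2234755.
Var(Ŷ) = 49750² · 4.2234755 = 1.0453366 × 10^10.
SE(Ŷ) = √(1.0453366 × 10^10) = 102200.

102200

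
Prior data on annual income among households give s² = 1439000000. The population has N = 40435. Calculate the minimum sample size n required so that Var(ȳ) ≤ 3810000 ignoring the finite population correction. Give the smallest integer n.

378

Without fpc, n₀ = s²/D = 1439000000/3810000 = 377.6903.
Rounding up, n = 378.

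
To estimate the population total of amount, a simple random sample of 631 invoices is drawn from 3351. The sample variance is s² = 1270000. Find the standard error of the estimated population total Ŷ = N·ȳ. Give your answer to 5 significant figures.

135440

Var(Ŷ) = N²·Var(ȳ) = N²·(1 − n/N)·s²/n.
f = 631/3351 = 0.18830200; Var(ȳ) = 0.81169800·1270000/631 = 1633.6869.
Var(Ŷ) = 3351² · 1633.6869 = 1.8344999 × 10^10.
SE(Ŷ) = √(1.8344999 × 10^10) = 135440.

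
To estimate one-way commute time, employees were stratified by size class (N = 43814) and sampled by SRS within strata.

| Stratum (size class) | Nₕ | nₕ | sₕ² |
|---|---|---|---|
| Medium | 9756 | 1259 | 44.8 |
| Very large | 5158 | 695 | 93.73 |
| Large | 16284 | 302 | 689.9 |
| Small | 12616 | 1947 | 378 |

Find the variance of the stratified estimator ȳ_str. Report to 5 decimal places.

Var(ȳ_str) = Σₕ Wₕ²(1 − fₕ)sₕ²/nₕ with Wₕ = Nₕ/N, N = 43814.
Medium: Wₕ = 0.22266855; term = 0.22266855²·(1 − 0.12904879)·44.8/1259 = 0.0015366108.
Very large: Wₕ = 0.11772493; term = 0.11772493²·(1 − 0.13474215)·93.73/695 = 0.0016172465.
Large: Wₕ = 0.37166203; term = 0.37166203²·(1 − 0.01854581)·689.9/302 = 0.30970314.
Small: Wₕ = 0.28794449; term = 0.28794449²·(1 − 0.15432784)·378/1947 = 0.013612736.
Sum = 0.32646973.

0.32647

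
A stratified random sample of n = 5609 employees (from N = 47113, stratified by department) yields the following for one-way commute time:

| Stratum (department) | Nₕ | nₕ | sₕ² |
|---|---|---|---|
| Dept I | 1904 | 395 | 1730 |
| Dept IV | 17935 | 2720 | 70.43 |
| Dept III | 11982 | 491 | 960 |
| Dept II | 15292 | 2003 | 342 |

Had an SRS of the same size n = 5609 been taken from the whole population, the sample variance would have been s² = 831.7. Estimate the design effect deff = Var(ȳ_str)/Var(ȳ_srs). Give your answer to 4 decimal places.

1.1159

Var(ȳ_str) = Σ Wₕ²(1−fₕ)sₕ²/nₕ with Wₕ = Nₕ/47113:
  Dept I: (1904/47113)²·(1−395/1904)·1730/395 = 0.0056692247
  Dept IV: (17935/47113)²·(1−2720/17935)·70.43/2720 = 0.0031833222
  Dept III: (11982/47113)²·(1−491/11982)·960/491 = 0.12128172
  Dept II: (15292/47113)²·(1−2003/15292)·342/2003 = 0.015632205
  → Var(ȳ_str) = 0.14576647.
Var(ȳ_srs) = (1 − 5609/47113)·831.7/5609 = 0.13062625.
deff = 0.14576647 / 0.13062625 = 1.1159.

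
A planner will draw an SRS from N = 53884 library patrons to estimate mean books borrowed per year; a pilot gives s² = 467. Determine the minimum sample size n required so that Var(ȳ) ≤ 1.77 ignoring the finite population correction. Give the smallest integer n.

264

Without fpc, n₀ = s²/D = 467/1.77 = 263.8418.
Rounding up, n = 264.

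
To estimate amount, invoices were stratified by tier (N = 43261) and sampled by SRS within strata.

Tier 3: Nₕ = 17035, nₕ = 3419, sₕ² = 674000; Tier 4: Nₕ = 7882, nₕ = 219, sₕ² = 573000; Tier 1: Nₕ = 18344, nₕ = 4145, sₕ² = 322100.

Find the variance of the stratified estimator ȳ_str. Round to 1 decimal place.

119.7

Var(ȳ_str) = Σₕ Wₕ²(1 − fₕ)sₕ²/nₕ with Wₕ = Nₕ/N, N = 43261.
Tier 3: Wₕ = 0.39377268; term = 0.39377268²·(1 − 0.20070443)·674000/3419 = 24.43202.
Tier 4: Wₕ = 0.18219644; term = 0.18219644²·(1 − 0.02778483)·573000/219 = 84.440861.
Tier 1: Wₕ = 0.42403088; term = 0.42403088²·(1 − 0.22595944)·322100/4145 = 10.814959.
Sum = 119.68784.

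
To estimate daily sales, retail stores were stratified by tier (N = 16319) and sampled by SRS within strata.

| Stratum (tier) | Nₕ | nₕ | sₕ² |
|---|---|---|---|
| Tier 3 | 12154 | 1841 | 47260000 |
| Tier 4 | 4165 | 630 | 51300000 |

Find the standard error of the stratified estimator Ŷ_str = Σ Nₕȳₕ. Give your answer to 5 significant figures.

Var(Ŷ_str) = Σₕ Nₕ²(1 − fₕ)sₕ²/nₕ.
Tier 3: 12154²·(1 − 1841/12154)·47260000/1841 = 3.2176898 × 10^12.
Tier 4: 4165²·(1 − 630/4165)·51300000/630 = 1.1988952 × 10^12.
Sum = 4.416585 × 10^12.
SE = √(4.416585 × 10^12) = 2.1016 × 10^6.

2.1016 × 10^6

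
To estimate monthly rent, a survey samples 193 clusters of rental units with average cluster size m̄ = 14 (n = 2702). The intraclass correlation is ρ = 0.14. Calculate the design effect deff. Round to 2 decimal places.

2.82

deff = 1 + (14 − 1)·0.14 = 1 + 1.82 = 2.82.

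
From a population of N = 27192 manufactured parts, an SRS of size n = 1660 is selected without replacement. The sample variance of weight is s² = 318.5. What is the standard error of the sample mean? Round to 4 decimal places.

Under SRS without replacement, Var(ȳ) = (1 − f)·s²/n with f = n/N = 1660/27192 = 0.06104737.
Var(ȳ) = (1 − 0.06104737)·318.5/1660 = 0.93895263·0.19186747 = 0.18015447.
SE(ȳ) = √(0.18015447) = 0.4244.

0.4244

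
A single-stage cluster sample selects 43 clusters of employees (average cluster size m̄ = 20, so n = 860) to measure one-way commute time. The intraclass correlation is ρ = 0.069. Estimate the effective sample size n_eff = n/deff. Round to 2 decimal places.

deff = 1 + (20 − 1)·0.069 = 1 + 1.311 = 2.311.
n_eff = 860 / 2.311 = 372.13.

372.13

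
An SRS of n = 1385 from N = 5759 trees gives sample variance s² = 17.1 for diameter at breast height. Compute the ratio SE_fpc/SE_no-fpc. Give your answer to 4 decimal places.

0.8715

f = n/N = 1385/5759 = 0.24049314.
SE_no-fpc = √(s²/n) = 0.11111512; SE_fpc = √((1−f)s²/n) = 0.096836485.
Ratio = √(1−f) = 0.87149691.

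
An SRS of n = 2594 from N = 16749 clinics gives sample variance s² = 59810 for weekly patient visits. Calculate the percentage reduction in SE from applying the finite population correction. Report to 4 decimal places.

8.0693

f = n/N = 2594/16749 = 0.15487492.
SE_no-fpc = √(s²/n) = 4.8017762; SE_fpc = √((1−f)s²/n) = 4.4143058.
Ratio = √(1−f) = 0.91930685. Reduction = 100·(1 − 0.91930685) = 8.0693%.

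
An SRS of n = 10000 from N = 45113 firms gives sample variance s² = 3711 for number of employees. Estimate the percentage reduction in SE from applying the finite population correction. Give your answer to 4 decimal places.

f = n/N = 10000/45113 = 0.22166560.
SE_no-fpc = √(s²/n) = 0.60917978; SE_fpc = √((1−f)s²/n) = 0.53743827.
Ratio = √(1−f) = 0.88223263. Reduction = 100·(1 − 0.88223263) = 11.7767%.

11.7767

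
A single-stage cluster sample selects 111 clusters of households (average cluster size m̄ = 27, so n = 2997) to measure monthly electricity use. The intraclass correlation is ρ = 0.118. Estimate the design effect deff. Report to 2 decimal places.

4.07

deff = 1 + (27 − 1)·0.118 = 1 + 3.068 = 4.068.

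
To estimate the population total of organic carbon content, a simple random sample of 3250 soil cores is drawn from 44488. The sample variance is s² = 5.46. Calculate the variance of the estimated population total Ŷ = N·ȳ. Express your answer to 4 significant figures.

Var(Ŷ) = N²·Var(ȳ) = N²·(1 − n/N)·s²/n.
f = 3250/44488 = 0.07305341; Var(ȳ) = 0.92694659·5.46/3250 = 0.0015572703.
Var(Ŷ) = 44488² · 0.0015572703 = 3.0821216 × 10^6.

3.082 × 10^6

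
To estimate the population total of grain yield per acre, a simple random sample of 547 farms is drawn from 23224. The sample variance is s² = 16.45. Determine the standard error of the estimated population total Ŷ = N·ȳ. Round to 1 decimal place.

3979.7

Var(Ŷ) = N²·Var(ȳ) = N²·(1 − n/N)·s²/n.
f = 547/23224 = 0.02355322; Var(ȳ) = 0.97644678·16.45/547 = 0.029364807.
Var(Ŷ) = 23224² · 0.029364807 = 1.5838031 × 10^7.
SE(Ŷ) = √(1.5838031 × 10^7) = 3979.7.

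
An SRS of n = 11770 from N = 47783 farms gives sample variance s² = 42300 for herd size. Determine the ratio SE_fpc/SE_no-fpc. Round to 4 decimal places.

f = n/N = 11770/47783 = 0.24632191.
SE_no-fpc = √(s²/n) = 1.8957539; SE_fpc = √((1−f)s²/n) = 1.6457918.
Ratio = √(1−f) = 0.86814635.

0.8681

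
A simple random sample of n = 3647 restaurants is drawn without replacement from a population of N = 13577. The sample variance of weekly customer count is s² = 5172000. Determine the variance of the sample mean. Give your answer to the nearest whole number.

Under SRS without replacement, Var(ȳ) = (1 − f)·s²/n with f = n/N = 3647/13577 = 0.26861604.
Var(ȳ) = (1 − 0.26861604)·5172000/3647 = 0.73138396·1418.1519 = 1037.2136.

1037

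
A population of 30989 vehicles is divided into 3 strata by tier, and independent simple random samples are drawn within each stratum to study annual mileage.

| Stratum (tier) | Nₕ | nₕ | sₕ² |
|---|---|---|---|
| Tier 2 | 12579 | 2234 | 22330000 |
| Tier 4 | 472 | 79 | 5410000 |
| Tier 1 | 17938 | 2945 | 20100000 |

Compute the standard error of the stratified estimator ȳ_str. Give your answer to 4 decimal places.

Var(ȳ_str) = Σₕ Wₕ²(1 − fₕ)sₕ²/nₕ with Wₕ = Nₕ/N, N = 30989.
Tier 2: Wₕ = 0.40591823; term = 0.40591823²·(1 − 0.17759758)·22330000/2234 = 1354.4627.
Tier 4: Wₕ = 0.01523121; term = 0.01523121²·(1 − 0.16737288)·5410000/79 = 13.22786.
Tier 1: Wₕ = 0.57885056; term = 0.57885056²·(1 − 0.16417661)·20100000/2945 = 1911.4291.
Sum = 3279.1197.
SE = √(3279.1197) = 57.2636.

57.2636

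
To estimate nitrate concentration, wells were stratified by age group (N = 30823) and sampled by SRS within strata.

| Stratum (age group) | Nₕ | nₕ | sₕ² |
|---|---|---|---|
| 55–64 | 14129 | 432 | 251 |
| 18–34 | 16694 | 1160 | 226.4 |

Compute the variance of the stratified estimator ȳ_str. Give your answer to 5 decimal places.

0.17163

Var(ȳ_str) = Σₕ Wₕ²(1 − fₕ)sₕ²/nₕ with Wₕ = Nₕ/N, N = 30823.
55–64: Wₕ = 0.45839146; term = 0.45839146²·(1 − 0.03057541)·251/432 = 0.11835239.
18–34: Wₕ = 0.54160854; term = 0.54160854²·(1 − 0.06948604)·226.4/1160 = 0.053273635.
Sum = 0.17162603.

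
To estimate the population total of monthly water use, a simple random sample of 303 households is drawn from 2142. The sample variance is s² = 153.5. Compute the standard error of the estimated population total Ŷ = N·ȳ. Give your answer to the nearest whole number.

1413

Var(Ŷ) = N²·Var(ȳ) = N²·(1 − n/N)·s²/n.
f = 303/2142 = 0.14145658; Var(ȳ) = 0.85854342·153.5/303 = 0.43493866.
Var(Ŷ) = 2142² · 0.43493866 = 1.9955699 × 10^6.
SE(Ŷ) = √(1.9955699 × 10^6) = 1413.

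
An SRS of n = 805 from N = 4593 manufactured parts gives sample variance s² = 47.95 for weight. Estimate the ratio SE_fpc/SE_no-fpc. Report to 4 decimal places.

0.9081

f = n/N = 805/4593 = 0.17526671.
SE_no-fpc = √(s²/n) = 0.24405986; SE_fpc = √((1−f)s²/n) = 0.22164254.
Ratio = √(1−f) = 0.90814828.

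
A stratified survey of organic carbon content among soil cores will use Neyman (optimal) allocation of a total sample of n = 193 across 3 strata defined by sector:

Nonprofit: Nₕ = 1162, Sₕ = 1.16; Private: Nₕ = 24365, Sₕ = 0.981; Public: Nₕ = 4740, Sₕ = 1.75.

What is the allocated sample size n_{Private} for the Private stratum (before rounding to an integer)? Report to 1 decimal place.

Neyman allocation: nₕ = n·NₕSₕ / Σⱼ NⱼSⱼ.
Σ NⱼSⱼ = 1162·1.16 + 24365·0.981 + 4740·1.75 = 33544.985.
n_{Private} = 193·24365·0.981 / 33544.985 = 137.5.

137.5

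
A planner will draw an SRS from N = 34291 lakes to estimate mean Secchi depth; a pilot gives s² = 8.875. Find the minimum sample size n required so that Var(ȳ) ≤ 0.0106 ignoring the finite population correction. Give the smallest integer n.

Without fpc, n₀ = s²/D = 8.875/0.0106 = 837.2642.
Rounding up, n = 838.

838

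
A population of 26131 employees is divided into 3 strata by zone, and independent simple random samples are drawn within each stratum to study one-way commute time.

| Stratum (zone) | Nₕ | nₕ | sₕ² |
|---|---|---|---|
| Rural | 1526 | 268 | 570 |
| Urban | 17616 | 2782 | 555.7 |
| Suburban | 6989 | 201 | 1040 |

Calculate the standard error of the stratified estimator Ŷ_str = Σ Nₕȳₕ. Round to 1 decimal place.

17370.9

Var(Ŷ_str) = Σₕ Nₕ²(1 − fₕ)sₕ²/nₕ.
Rural: 1526²·(1 − 268/1526)·570/268 = 4.082961 × 10^6.
Urban: 17616²·(1 − 2782/17616)·555.7/2782 = 5.2197397 × 10^7.
Suburban: 6989²·(1 − 201/6989)·1040/201 = 2.4546759 × 10^8.
Sum = 3.0174795 × 10^8.
SE = √(3.0174795 × 10^8) = 17370.9.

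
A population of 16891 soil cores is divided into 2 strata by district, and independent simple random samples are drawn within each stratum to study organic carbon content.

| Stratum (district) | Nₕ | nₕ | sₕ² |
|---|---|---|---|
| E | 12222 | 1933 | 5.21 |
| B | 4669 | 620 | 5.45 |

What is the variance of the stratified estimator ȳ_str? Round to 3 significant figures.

0.00177

Var(ȳ_str) = Σₕ Wₕ²(1 − fₕ)sₕ²/nₕ with Wₕ = Nₕ/N, N = 16891.
E: Wₕ = 0.72358061; term = 0.72358061²·(1 − 0.15815742)·5.21/1933 = 0.001187984.
B: Wₕ = 0.27641939; term = 0.27641939²·(1 − 0.13279075)·5.45/620 = 5.8245951 × 10^-4.
Sum = 0.0017704435.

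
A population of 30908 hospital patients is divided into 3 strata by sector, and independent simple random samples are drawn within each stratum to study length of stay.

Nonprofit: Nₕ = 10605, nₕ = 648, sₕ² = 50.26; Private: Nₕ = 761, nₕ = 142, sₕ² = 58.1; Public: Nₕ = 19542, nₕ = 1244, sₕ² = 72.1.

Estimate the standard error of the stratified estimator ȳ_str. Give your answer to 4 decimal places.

Var(ȳ_str) = Σₕ Wₕ²(1 − fₕ)sₕ²/nₕ with Wₕ = Nₕ/N, N = 30908.
Nonprofit: Wₕ = 0.34311505; term = 0.34311505²·(1 − 0.06110325)·50.26/648 = 0.0085732374.
Private: Wₕ = 0.02462146; term = 0.02462146²·(1 − 0.18659658)·58.1/142 = 2.017536 × 10^-4.
Public: Wₕ = 0.63226349; term = 0.63226349²·(1 − 0.06365776)·72.1/1244 = 0.021694303.
Sum = 0.030469294.
SE = √(0.030469294) = 0.1746.

0.1746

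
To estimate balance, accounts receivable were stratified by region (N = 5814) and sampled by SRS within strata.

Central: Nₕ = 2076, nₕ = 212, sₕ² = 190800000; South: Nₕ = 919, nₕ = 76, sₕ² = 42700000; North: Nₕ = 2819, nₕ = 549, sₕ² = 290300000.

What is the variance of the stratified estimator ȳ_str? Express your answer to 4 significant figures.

Var(ȳ_str) = Σₕ Wₕ²(1 − fₕ)sₕ²/nₕ with Wₕ = Nₕ/N, N = 5814.
Central: Wₕ = 0.35706914; term = 0.35706914²·(1 − 0.10211946)·190800000/212 = 103030.48.
South: Wₕ = 0.15806674; term = 0.15806674²·(1 − 0.08269859)·42700000/76 = 12876.781.
North: Wₕ = 0.48486412; term = 0.48486412²·(1 − 0.19474991)·290300000/549 = 100102.65.
Sum = 216009.91.

216000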